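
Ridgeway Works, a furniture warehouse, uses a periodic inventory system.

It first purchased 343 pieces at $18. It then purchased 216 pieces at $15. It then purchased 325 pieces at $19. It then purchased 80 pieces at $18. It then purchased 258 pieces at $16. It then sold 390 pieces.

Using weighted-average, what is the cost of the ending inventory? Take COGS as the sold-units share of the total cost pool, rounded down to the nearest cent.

Sale 1, sell 390: 390/1222 × $21,157.00 → $6,752.23
Ending inventory (cost pool remaining) = $14,404.77
Check: goods available $21,157.00 = COGS $6,752.23 + ending $14,404.77

Ending inventory = $14,404.77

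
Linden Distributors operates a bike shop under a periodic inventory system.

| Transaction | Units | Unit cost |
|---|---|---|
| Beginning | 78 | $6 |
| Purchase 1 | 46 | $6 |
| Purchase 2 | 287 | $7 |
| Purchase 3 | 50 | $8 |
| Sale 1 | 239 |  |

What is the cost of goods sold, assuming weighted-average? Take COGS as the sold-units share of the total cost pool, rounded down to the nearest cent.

COGS = $1,634.63

Sale 1, sell 239: 239/461 × $3,153.00 → $1,634.63
Ending inventory (cost pool remaining) = $1,518.37
Check: goods available $3,153.00 = COGS $1,634.63 + ending $1,518.37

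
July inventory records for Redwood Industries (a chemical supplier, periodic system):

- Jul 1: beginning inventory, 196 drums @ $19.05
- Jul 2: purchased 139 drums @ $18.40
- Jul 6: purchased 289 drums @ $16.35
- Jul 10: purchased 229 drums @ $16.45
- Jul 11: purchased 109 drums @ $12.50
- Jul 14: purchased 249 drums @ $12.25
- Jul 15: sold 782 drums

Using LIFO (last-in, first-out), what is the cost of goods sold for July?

Jul 15, 782 sold [LIFO — newest first]: 249 @ $12.25 + 109 @ $12.50 + 229 @ $16.45 + 195 @ $16.35 = $11,368.05
Ending inventory: 196 @ $19.05 + 139 @ $18.40 + 94 @ $16.35 = $7,828.30

COGS = $11,368.05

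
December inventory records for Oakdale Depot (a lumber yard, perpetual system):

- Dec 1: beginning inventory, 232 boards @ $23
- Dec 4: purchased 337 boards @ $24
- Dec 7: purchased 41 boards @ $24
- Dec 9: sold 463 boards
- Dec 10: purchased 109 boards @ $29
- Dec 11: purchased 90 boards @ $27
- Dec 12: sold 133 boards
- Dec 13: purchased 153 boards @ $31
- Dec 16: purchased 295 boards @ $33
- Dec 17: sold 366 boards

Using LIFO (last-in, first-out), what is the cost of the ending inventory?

Ending inventory = $7,837

Dec 9, 463 sold [LIFO — newest first]: 41 @ $24 + 337 @ $24 + 85 @ $23 = $11,027
Dec 12, 133 sold [LIFO — newest first]: 90 @ $27 + 43 @ $29 = $3,677
Dec 17, 366 sold [LIFO — newest first]: 295 @ $33 + 71 @ $31 = $11,936
Total COGS = $11,027 + $3,677 + $11,936 = $26,640
Ending inventory: 147 @ $23 + 66 @ $29 + 82 @ $31 = $7,837
Check: goods available $34,477 = COGS $26,640 + ending $7,837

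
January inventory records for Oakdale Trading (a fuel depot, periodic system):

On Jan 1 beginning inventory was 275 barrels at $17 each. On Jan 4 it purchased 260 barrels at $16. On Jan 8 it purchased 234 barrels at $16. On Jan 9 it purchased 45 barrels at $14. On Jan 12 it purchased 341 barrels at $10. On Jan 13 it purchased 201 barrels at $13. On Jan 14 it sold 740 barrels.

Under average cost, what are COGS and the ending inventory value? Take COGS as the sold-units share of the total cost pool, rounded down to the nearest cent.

COGS = $10,495.33; ending inventory = $8,736.67

Jan 14, sell 740: 740/1356 × $19,232.00 → $10,495.33
Ending inventory (cost pool remaining) = $8,736.67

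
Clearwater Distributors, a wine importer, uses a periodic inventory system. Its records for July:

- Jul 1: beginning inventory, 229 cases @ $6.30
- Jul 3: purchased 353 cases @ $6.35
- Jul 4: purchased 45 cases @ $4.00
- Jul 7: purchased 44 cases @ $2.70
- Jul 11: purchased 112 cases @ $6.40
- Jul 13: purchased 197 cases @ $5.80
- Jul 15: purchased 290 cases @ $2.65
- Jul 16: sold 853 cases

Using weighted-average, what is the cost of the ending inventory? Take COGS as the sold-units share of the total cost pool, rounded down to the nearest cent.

Jul 16, sell 853: 853/1270 × $6,610.95 → $4,440.26
Ending inventory (cost pool remaining) = $2,170.69

Ending inventory = $2,170.69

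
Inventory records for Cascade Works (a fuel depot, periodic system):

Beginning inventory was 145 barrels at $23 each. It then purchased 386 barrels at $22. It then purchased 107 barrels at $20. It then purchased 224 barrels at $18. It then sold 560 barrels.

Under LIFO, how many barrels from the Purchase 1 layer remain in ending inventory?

157

Sale 1 (560) [LIFO — newest first]: 224 @ $18 + 107 @ $20 + 229 @ $22 = $11,210
Ending inventory: 145 @ $23 + 157 @ $22 = $6,789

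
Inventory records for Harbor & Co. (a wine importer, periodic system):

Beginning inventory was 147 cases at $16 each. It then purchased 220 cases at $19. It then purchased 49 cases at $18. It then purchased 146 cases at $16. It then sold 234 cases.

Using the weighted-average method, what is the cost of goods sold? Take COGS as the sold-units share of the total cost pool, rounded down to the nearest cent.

Sale 1, sell 234: 234/562 × $9,750.00 → $4,059.60
Ending inventory (cost pool remaining) = $5,690.40
Check: goods available $9,750.00 = COGS $4,059.60 + ending $5,690.40

COGS = $4,059.60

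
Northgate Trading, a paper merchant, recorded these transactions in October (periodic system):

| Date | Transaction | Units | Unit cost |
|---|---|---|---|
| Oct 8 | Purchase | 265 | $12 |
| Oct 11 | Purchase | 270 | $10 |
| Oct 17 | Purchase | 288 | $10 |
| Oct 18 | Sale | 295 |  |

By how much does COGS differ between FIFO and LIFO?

FIFO COGS: 265 @ $12 + 30 @ $10 = $3,480
LIFO COGS: 288 @ $10 + 7 @ $10 = $2,950
Difference = |$3,480 − $2,950| = $530

$530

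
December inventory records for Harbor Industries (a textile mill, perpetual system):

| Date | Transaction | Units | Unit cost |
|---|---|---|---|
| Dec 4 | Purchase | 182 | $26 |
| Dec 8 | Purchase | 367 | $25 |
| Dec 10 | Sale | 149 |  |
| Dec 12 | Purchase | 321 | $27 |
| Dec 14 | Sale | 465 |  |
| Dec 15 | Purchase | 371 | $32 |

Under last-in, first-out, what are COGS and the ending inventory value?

Dec 10, 149 sold [LIFO — newest first]: 149 @ $25 = $3,725
Dec 14, 465 sold [LIFO — newest first]: 321 @ $27 + 144 @ $25 = $12,267
Total COGS = $3,725 + $12,267 = $15,992
Ending inventory: 182 @ $26 + 74 @ $25 + 371 @ $32 = $18,454
Check: goods available $34,446 = COGS $15,992 + ending $18,454

COGS = $15,992; ending inventory = $18,454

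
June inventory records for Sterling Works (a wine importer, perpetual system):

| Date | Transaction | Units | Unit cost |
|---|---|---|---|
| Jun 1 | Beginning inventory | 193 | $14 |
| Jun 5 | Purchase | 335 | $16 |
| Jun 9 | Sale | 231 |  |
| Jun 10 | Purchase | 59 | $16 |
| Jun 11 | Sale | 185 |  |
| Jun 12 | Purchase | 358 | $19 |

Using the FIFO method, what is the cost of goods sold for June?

COGS = $6,270

Jun 9, 231 sold [FIFO — oldest first]: 193 @ $14 + 38 @ $16 = $3,310
Jun 11, 185 sold [FIFO — oldest first]: 185 @ $16 = $2,960
Total COGS = $3,310 + $2,960 = $6,270
Ending inventory: 112 @ $16 + 59 @ $16 + 358 @ $19 = $9,538
Check: goods available $15,808 = COGS $6,270 + ending $9,538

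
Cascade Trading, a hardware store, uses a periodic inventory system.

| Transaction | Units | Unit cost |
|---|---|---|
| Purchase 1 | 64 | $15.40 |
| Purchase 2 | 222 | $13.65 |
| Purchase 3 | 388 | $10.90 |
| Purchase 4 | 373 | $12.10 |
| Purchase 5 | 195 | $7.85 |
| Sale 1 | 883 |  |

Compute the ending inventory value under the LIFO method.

Sale 1 (883) [LIFO — newest first]: 195 @ $7.85 + 373 @ $12.10 + 315 @ $10.90 = $9,477.55
Ending inventory: 64 @ $15.40 + 222 @ $13.65 + 73 @ $10.90 = $4,811.60

Ending inventory = $4,811.60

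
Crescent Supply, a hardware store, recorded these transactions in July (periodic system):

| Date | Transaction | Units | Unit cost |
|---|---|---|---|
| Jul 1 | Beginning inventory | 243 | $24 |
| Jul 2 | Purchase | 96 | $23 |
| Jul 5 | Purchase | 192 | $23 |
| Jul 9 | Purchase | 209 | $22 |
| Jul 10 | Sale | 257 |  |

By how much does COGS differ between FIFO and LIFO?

$452

FIFO COGS: 243 @ $24 + 14 @ $23 = $6,154
LIFO COGS: 209 @ $22 + 48 @ $23 = $5,702
Difference = |$6,154 − $5,702| = $452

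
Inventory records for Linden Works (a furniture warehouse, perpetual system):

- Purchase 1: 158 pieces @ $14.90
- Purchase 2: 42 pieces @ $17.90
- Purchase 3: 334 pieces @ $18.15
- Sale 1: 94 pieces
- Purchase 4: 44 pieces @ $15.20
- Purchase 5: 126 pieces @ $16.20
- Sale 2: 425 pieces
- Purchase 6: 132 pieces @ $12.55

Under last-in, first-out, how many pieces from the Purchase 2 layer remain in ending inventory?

27

Sale 1 (94) [LIFO — newest first]: 94 @ $18.15 = $1,706.10
Sale 2 (425) [LIFO — newest first]: 126 @ $16.20 + 44 @ $15.20 + 240 @ $18.15 + 15 @ $17.90 = $7,334.50
Total COGS = $1,706.10 + $7,334.50 = $9,040.60
Ending inventory: 158 @ $14.90 + 27 @ $17.90 + 132 @ $12.55 = $4,494.10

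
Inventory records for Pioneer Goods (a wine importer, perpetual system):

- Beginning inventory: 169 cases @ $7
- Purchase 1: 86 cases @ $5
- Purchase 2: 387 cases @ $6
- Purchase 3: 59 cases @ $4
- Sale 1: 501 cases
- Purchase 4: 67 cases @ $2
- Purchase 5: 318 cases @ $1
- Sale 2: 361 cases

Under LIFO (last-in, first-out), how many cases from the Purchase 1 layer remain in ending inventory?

Sale 1 (501) [LIFO — newest first]: 59 @ $4 + 387 @ $6 + 55 @ $5 = $2,833
Sale 2 (361) [LIFO — newest first]: 318 @ $1 + 43 @ $2 = $404
Total COGS = $2,833 + $404 = $3,237
Ending inventory: 169 @ $7 + 31 @ $5 + 24 @ $2 = $1,386

31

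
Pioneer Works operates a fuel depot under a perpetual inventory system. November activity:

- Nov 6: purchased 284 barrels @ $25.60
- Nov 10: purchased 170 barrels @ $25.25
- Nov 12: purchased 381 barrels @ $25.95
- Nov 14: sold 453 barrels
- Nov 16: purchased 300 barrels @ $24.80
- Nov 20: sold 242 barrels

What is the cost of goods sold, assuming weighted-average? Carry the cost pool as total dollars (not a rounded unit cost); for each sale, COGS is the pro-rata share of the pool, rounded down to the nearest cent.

COGS = $17,758.88

After Nov 6: 284 on hand, pool $7,270.40 (≈ $25.6000 each)
After Nov 10: 454 on hand, pool $11,562.90 (≈ $25.4689 each)
After Nov 12: 835 on hand, pool $21,449.85 (≈ $25.6884 each)
Nov 14, sell 453: 453/835 × $21,449.85 → $11,636.86
After Nov 16: 682 on hand, pool $17,252.99 (≈ $25.2976 each)
Nov 20, sell 242: 242/682 × $17,252.99 → $6,122.02
Total COGS = $11,636.86 + $6,122.02 = $17,758.88
Ending inventory (cost pool remaining) = $11,130.97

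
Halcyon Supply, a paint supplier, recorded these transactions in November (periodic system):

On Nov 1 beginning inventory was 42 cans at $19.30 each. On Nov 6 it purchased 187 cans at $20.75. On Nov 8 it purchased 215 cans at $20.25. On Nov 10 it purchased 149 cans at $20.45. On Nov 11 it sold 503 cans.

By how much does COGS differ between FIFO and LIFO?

FIFO COGS: 42 @ $19.30 + 187 @ $20.75 + 215 @ $20.25 + 59 @ $20.45 = $10,251.15
LIFO COGS: 149 @ $20.45 + 215 @ $20.25 + 139 @ $20.75 = $10,285.05
Difference = |$10,251.15 − $10,285.05| = $33.90

$33.90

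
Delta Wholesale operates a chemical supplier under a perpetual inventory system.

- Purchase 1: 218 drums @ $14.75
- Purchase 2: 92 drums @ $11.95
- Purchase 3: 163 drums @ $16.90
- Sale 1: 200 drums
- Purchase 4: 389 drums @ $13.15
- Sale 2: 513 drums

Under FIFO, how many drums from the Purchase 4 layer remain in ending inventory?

149

Sale 1 (200) [FIFO — oldest first]: 200 @ $14.75 = $2,950.00
Sale 2 (513) [FIFO — oldest first]: 18 @ $14.75 + 92 @ $11.95 + 163 @ $16.90 + 240 @ $13.15 = $7,275.60
Total COGS = $2,950.00 + $7,275.60 = $10,225.60
Ending inventory: 149 @ $13.15 = $1,959.35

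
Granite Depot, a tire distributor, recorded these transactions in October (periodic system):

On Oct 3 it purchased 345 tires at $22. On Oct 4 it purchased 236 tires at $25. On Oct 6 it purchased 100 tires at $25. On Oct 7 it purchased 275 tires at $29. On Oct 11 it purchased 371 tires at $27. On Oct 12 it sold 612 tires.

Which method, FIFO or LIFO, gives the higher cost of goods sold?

FIFO COGS: 345 @ $22 + 236 @ $25 + 31 @ $25 = $14,265
LIFO COGS: 371 @ $27 + 241 @ $29 = $17,006

LIFO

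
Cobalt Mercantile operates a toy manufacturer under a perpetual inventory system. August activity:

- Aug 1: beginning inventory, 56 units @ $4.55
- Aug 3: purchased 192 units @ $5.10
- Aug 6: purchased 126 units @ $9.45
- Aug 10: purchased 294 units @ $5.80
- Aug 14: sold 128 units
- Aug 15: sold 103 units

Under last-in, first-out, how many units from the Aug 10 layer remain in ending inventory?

63

Aug 14, 128 sold [LIFO — newest first]: 128 @ $5.80 = $742.40
Aug 15, 103 sold [LIFO — newest first]: 103 @ $5.80 = $597.40
Total COGS = $742.40 + $597.40 = $1,339.80
Ending inventory: 56 @ $4.55 + 192 @ $5.10 + 126 @ $9.45 + 63 @ $5.80 = $2,790.10
Check: goods available $4,129.90 = COGS $1,339.80 + ending $2,790.10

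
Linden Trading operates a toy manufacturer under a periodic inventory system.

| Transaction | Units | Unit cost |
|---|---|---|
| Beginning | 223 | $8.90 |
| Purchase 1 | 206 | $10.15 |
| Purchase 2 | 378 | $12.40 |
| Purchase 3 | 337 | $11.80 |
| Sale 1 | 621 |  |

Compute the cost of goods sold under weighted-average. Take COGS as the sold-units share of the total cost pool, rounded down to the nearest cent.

COGS = $6,915.35

Sale 1, sell 621: 621/1144 × $12,739.40 → $6,915.35
Ending inventory (cost pool remaining) = $5,824.05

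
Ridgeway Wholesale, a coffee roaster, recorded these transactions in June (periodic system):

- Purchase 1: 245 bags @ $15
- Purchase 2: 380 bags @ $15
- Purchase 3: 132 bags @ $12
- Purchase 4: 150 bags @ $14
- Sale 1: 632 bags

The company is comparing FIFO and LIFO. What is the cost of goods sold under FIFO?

FIFO COGS: 245 @ $15 + 380 @ $15 + 7 @ $12 = $9,459
LIFO COGS: 150 @ $14 + 132 @ $12 + 350 @ $15 = $8,934

COGS = $9,459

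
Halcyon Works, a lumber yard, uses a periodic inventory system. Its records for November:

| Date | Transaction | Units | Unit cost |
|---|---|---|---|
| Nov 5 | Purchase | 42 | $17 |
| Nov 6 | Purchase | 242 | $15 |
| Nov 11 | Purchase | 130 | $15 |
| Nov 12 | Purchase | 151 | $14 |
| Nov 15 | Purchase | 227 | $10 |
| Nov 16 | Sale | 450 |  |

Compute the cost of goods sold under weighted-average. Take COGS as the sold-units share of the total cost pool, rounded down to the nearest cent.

Nov 16, sell 450: 450/792 × $10,678.00 → $6,067.04
Ending inventory (cost pool remaining) = $4,610.96

COGS = $6,067.04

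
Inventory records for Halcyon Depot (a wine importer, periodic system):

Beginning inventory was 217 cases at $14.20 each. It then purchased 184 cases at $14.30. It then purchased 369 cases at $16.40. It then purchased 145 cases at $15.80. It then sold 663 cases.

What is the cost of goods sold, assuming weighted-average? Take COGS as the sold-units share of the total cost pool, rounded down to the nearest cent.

Sale 1, sell 663: 663/915 × $14,055.20 → $10,184.25
Ending inventory (cost pool remaining) = $3,870.95

COGS = $10,184.25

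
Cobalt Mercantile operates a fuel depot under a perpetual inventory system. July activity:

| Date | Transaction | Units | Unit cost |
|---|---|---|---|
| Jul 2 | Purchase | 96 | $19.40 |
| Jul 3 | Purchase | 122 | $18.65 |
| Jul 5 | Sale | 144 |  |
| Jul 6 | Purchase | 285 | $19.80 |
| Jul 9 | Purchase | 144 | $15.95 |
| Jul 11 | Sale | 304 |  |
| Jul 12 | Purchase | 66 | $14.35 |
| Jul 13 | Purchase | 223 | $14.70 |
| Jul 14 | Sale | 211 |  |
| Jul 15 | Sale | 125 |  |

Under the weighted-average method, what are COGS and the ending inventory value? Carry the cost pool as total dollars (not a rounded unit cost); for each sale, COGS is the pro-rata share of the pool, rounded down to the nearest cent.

COGS = $13,835.16; ending inventory = $2,467.54

After Jul 2: 96 on hand, pool $1,862.40 (≈ $19.4000 each)
After Jul 3: 218 on hand, pool $4,137.70 (≈ $18.9803 each)
Jul 5, sell 144: 144/218 × $4,137.70 → $2,733.15
After Jul 6: 359 on hand, pool $7,047.55 (≈ $19.6311 each)
After Jul 9: 503 on hand, pool $9,344.35 (≈ $18.5772 each)
Jul 11, sell 304: 304/503 × $9,344.35 → $5,647.47
After Jul 12: 265 on hand, pool $4,643.98 (≈ $17.5245 each)
After Jul 13: 488 on hand, pool $7,922.08 (≈ $16.2338 each)
Jul 14, sell 211: 211/488 × $7,922.08 → $3,425.32
Jul 15, sell 125: 125/277 × $4,496.76 → $2,029.22
Total COGS = $2,733.15 + $5,647.47 + $3,425.32 + $2,029.22 = $13,835.16
Ending inventory (cost pool remaining) = $2,467.54
Check: goods available $16,302.70 = COGS $13,835.16 + ending $2,467.54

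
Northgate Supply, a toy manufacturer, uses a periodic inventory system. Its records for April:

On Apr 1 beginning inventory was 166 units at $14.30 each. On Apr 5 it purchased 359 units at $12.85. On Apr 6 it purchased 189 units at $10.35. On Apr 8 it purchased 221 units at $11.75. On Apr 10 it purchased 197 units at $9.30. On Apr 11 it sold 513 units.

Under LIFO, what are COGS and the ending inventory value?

COGS = $5,412.10; ending inventory = $7,959.85

Apr 11, 513 sold [LIFO — newest first]: 197 @ $9.30 + 221 @ $11.75 + 95 @ $10.35 = $5,412.10
Ending inventory: 166 @ $14.30 + 359 @ $12.85 + 94 @ $10.35 = $7,959.85
Check: goods available $13,371.95 = COGS $5,412.10 + ending $7,959.85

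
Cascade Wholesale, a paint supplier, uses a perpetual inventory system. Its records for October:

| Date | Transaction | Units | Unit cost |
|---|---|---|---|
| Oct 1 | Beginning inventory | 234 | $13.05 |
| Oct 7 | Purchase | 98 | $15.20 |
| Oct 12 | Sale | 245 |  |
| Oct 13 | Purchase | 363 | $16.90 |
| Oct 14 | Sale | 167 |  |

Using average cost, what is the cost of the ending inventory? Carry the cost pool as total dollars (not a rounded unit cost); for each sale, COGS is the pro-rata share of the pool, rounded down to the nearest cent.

Ending inventory = $4,606.79

After Oct 1: 234 on hand, pool $3,053.70 (≈ $13.0500 each)
After Oct 7: 332 on hand, pool $4,543.30 (≈ $13.6846 each)
Oct 12, sell 245: 245/332 × $4,543.30 → $3,352.73
After Oct 13: 450 on hand, pool $7,325.27 (≈ $16.2784 each)
Oct 14, sell 167: 167/450 × $7,325.27 → $2,718.48
Total COGS = $3,352.73 + $2,718.48 = $6,071.21
Ending inventory (cost pool remaining) = $4,606.79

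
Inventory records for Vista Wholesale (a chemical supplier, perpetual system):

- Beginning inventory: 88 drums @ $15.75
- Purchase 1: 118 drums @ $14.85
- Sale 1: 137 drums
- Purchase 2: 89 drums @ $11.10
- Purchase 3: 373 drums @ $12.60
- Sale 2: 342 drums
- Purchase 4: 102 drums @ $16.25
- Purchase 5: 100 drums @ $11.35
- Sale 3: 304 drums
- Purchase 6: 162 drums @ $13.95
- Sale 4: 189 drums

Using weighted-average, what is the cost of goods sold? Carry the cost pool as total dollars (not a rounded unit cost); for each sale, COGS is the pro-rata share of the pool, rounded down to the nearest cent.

After Beginning: 88 on hand, pool $1,386.00 (≈ $15.7500 each)
After Purchase 1: 206 on hand, pool $3,138.30 (≈ $15.2345 each)
Sale 1, sell 137: 137/206 × $3,138.30 → $2,087.12
After Purchase 2: 158 on hand, pool $2,039.08 (≈ $12.9056 each)
After Purchase 3: 531 on hand, pool $6,738.88 (≈ $12.6909 each)
Sale 2, sell 342: 342/531 × $6,738.88 → $4,340.29
After Purchase 4: 291 on hand, pool $4,056.09 (≈ $13.9385 each)
After Purchase 5: 391 on hand, pool $5,191.09 (≈ $13.2764 each)
Sale 3, sell 304: 304/391 × $5,191.09 → $4,036.03
After Purchase 6: 249 on hand, pool $3,414.96 (≈ $13.7147 each)
Sale 4, sell 189: 189/249 × $3,414.96 → $2,592.07
Total COGS = $2,087.12 + $4,340.29 + $4,036.03 + $2,592.07 = $13,055.51
Ending inventory (cost pool remaining) = $822.89

COGS = $13,055.51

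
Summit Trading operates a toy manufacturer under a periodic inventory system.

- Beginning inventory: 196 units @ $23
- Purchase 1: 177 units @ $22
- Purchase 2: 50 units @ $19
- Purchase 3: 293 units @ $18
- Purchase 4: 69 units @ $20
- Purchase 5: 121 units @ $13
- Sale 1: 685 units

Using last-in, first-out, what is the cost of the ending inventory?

Ending inventory = $5,058

Sale 1 (685) [LIFO — newest first]: 121 @ $13 + 69 @ $20 + 293 @ $18 + 50 @ $19 + 152 @ $22 = $12,521
Ending inventory: 196 @ $23 + 25 @ $22 = $5,058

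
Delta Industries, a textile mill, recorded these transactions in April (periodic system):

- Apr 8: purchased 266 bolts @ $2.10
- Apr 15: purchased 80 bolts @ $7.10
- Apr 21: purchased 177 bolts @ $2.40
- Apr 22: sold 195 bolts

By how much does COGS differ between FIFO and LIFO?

FIFO COGS: 195 @ $2.10 = $409.50
LIFO COGS: 177 @ $2.40 + 18 @ $7.10 = $552.60
Difference = |$409.50 − $552.60| = $143.10

$143.10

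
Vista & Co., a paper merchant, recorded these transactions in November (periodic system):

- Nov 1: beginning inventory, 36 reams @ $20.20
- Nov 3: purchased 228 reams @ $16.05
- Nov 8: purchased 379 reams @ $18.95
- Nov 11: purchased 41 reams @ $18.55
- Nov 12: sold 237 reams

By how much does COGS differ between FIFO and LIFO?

FIFO COGS: 36 @ $20.20 + 201 @ $16.05 = $3,953.25
LIFO COGS: 41 @ $18.55 + 196 @ $18.95 = $4,474.75
Difference = |$3,953.25 − $4,474.75| = $521.50

$521.50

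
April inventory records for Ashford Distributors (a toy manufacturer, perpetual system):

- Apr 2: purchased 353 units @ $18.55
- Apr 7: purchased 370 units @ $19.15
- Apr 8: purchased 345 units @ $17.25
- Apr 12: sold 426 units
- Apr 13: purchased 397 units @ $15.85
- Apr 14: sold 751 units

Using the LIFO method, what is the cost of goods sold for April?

COGS = $20,534.95

Apr 12, 426 sold [LIFO — newest first]: 345 @ $17.25 + 81 @ $19.15 = $7,502.40
Apr 14, 751 sold [LIFO — newest first]: 397 @ $15.85 + 289 @ $19.15 + 65 @ $18.55 = $13,032.55
Total COGS = $7,502.40 + $13,032.55 = $20,534.95
Ending inventory: 288 @ $18.55 = $5,342.40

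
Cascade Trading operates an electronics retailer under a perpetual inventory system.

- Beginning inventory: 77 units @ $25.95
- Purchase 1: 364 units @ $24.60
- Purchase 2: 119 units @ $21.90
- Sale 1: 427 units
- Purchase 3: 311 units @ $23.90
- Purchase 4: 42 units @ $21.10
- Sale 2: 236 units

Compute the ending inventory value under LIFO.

Sale 1 (427) [LIFO — newest first]: 119 @ $21.90 + 308 @ $24.60 = $10,182.90
Sale 2 (236) [LIFO — newest first]: 42 @ $21.10 + 194 @ $23.90 = $5,522.80
Total COGS = $10,182.90 + $5,522.80 = $15,705.70
Ending inventory: 77 @ $25.95 + 56 @ $24.60 + 117 @ $23.90 = $6,172.05
Check: goods available $21,877.75 = COGS $15,705.70 + ending $6,172.05

Ending inventory = $6,172.05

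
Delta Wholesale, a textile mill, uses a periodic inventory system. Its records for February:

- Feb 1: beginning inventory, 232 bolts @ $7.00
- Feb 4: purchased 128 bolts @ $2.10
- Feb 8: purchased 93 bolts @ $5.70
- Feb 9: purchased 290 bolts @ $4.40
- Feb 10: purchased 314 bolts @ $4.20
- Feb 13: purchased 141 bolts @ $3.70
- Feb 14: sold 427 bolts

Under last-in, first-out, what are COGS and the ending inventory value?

COGS = $1,722.90; ending inventory = $3,816.50

Feb 14, 427 sold [LIFO — newest first]: 141 @ $3.70 + 286 @ $4.20 = $1,722.90
Ending inventory: 232 @ $7.00 + 128 @ $2.10 + 93 @ $5.70 + 290 @ $4.40 + 28 @ $4.20 = $3,816.50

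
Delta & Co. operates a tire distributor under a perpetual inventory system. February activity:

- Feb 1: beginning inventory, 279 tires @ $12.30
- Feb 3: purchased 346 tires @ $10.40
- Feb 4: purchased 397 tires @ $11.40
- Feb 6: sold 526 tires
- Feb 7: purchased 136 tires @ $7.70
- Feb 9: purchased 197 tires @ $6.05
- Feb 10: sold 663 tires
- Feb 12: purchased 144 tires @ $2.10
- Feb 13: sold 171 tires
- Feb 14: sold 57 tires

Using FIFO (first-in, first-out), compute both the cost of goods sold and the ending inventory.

COGS = $13,925.15; ending inventory = $172.20

Feb 6, 526 sold [FIFO — oldest first]: 279 @ $12.30 + 247 @ $10.40 = $6,000.50
Feb 10, 663 sold [FIFO — oldest first]: 99 @ $10.40 + 397 @ $11.40 + 136 @ $7.70 + 31 @ $6.05 = $6,790.15
Feb 13, 171 sold [FIFO — oldest first]: 166 @ $6.05 + 5 @ $2.10 = $1,014.80
Feb 14, 57 sold [FIFO — oldest first]: 57 @ $2.10 = $119.70
Total COGS = $6,000.50 + $6,790.15 + $1,014.80 + $119.70 = $13,925.15
Ending inventory: 82 @ $2.10 = $172.20
Check: goods available $14,097.35 = COGS $13,925.15 + ending $172.20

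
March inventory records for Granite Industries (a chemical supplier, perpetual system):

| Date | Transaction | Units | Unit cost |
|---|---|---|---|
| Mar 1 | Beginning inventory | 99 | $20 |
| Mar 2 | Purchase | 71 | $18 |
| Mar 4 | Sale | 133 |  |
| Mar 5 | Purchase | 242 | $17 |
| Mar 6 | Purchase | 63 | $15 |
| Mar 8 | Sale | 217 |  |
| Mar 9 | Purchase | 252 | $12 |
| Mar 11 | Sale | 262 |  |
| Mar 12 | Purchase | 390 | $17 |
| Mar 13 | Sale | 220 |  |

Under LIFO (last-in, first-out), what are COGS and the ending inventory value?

Mar 4, 133 sold [LIFO — newest first]: 71 @ $18 + 62 @ $20 = $2,518
Mar 8, 217 sold [LIFO — newest first]: 63 @ $15 + 154 @ $17 = $3,563
Mar 11, 262 sold [LIFO — newest first]: 252 @ $12 + 10 @ $17 = $3,194
Mar 13, 220 sold [LIFO — newest first]: 220 @ $17 = $3,740
Total COGS = $2,518 + $3,563 + $3,194 + $3,740 = $13,015
Ending inventory: 37 @ $20 + 78 @ $17 + 170 @ $17 = $4,956

COGS = $13,015; ending inventory = $4,956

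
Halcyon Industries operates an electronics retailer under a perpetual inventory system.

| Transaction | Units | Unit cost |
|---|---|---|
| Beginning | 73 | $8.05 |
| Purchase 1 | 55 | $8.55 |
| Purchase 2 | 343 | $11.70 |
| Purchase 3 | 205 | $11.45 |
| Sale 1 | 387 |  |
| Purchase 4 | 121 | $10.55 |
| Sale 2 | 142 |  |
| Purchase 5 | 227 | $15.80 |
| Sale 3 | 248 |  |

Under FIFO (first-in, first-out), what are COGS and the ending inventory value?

Sale 1 (387) [FIFO — oldest first]: 73 @ $8.05 + 55 @ $8.55 + 259 @ $11.70 = $4,088.20
Sale 2 (142) [FIFO — oldest first]: 84 @ $11.70 + 58 @ $11.45 = $1,646.90
Sale 3 (248) [FIFO — oldest first]: 147 @ $11.45 + 101 @ $10.55 = $2,748.70
Total COGS = $4,088.20 + $1,646.90 + $2,748.70 = $8,483.80
Ending inventory: 20 @ $10.55 + 227 @ $15.80 = $3,797.60
Check: goods available $12,281.40 = COGS $8,483.80 + ending $3,797.60

COGS = $8,483.80; ending inventory = $3,797.60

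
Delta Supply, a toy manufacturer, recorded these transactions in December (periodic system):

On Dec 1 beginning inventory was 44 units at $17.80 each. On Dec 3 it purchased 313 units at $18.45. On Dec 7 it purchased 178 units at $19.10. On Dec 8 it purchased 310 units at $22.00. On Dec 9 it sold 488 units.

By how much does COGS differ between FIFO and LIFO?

FIFO COGS: 44 @ $17.80 + 313 @ $18.45 + 131 @ $19.10 = $9,060.15
LIFO COGS: 310 @ $22.00 + 178 @ $19.10 = $10,219.80
Difference = |$9,060.15 − $10,219.80| = $1,159.65

$1,159.65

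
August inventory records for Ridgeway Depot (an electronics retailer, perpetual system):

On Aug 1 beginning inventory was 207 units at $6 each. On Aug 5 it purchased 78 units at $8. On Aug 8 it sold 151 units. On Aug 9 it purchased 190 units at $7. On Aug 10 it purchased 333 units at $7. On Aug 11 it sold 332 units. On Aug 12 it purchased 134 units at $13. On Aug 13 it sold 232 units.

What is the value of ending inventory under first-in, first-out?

Ending inventory = $2,393

Aug 8, 151 sold [FIFO — oldest first]: 151 @ $6 = $906
Aug 11, 332 sold [FIFO — oldest first]: 56 @ $6 + 78 @ $8 + 190 @ $7 + 8 @ $7 = $2,346
Aug 13, 232 sold [FIFO — oldest first]: 232 @ $7 = $1,624
Total COGS = $906 + $2,346 + $1,624 = $4,876
Ending inventory: 93 @ $7 + 134 @ $13 = $2,393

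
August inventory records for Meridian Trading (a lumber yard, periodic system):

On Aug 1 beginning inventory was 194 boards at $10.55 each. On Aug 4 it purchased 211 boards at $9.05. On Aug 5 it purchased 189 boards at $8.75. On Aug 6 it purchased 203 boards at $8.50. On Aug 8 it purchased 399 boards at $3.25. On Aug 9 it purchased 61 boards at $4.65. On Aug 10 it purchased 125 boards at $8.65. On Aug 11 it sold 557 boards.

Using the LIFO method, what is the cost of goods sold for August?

Aug 11, 557 sold [LIFO — newest first]: 125 @ $8.65 + 61 @ $4.65 + 371 @ $3.25 = $2,570.65
Ending inventory: 194 @ $10.55 + 211 @ $9.05 + 189 @ $8.75 + 203 @ $8.50 + 28 @ $3.25 = $7,426.50
Check: goods available $9,997.15 = COGS $2,570.65 + ending $7,426.50

COGS = $2,570.65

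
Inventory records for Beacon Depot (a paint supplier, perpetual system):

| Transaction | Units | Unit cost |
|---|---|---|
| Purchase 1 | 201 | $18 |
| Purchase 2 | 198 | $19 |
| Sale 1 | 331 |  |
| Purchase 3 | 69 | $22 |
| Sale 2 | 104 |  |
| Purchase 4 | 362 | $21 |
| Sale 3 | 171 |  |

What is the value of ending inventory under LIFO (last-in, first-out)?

Sale 1 (331) [LIFO — newest first]: 198 @ $19 + 133 @ $18 = $6,156
Sale 2 (104) [LIFO — newest first]: 69 @ $22 + 35 @ $18 = $2,148
Sale 3 (171) [LIFO — newest first]: 171 @ $21 = $3,591
Total COGS = $6,156 + $2,148 + $3,591 = $11,895
Ending inventory: 33 @ $18 + 191 @ $21 = $4,605

Ending inventory = $4,605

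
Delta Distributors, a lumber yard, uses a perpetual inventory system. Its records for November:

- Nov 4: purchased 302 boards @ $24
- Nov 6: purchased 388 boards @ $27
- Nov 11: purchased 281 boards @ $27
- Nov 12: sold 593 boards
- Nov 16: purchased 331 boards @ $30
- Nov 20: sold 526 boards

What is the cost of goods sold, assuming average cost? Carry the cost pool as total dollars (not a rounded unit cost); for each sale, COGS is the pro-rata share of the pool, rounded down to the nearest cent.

After Nov 4: 302 on hand, pool $7,248.00 (≈ $24.0000 each)
After Nov 6: 690 on hand, pool $17,724.00 (≈ $25.6870 each)
After Nov 11: 971 on hand, pool $25,311.00 (≈ $26.0669 each)
Nov 12, sell 593: 593/971 × $25,311.00 → $15,457.69
After Nov 16: 709 on hand, pool $19,783.31 (≈ $27.9031 each)
Nov 20, sell 526: 526/709 × $19,783.31 → $14,677.03
Total COGS = $15,457.69 + $14,677.03 = $30,134.72
Ending inventory (cost pool remaining) = $5,106.28
Check: goods available $35,241.00 = COGS $30,134.72 + ending $5,106.28

COGS = $30,134.72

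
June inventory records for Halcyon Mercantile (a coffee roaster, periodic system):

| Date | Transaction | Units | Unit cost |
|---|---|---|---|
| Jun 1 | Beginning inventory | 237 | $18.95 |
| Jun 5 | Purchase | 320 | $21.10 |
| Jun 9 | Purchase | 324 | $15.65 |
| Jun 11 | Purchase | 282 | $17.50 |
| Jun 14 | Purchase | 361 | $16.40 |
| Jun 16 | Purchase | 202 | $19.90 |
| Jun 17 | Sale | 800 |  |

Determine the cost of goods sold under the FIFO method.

COGS = $15,046.10

Jun 17, 800 sold [FIFO — oldest first]: 237 @ $18.95 + 320 @ $21.10 + 243 @ $15.65 = $15,046.10
Ending inventory: 81 @ $15.65 + 282 @ $17.50 + 361 @ $16.40 + 202 @ $19.90 = $16,142.85
Check: goods available $31,188.95 = COGS $15,046.10 + ending $16,142.85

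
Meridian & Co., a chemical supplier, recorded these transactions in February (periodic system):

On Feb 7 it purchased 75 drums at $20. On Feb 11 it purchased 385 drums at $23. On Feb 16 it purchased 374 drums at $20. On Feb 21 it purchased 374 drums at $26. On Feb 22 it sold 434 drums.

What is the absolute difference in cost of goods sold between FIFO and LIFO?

$1,167

FIFO COGS: 75 @ $20 + 359 @ $23 = $9,757
LIFO COGS: 374 @ $26 + 60 @ $20 = $10,924
Difference = |$9,757 − $10,924| = $1,167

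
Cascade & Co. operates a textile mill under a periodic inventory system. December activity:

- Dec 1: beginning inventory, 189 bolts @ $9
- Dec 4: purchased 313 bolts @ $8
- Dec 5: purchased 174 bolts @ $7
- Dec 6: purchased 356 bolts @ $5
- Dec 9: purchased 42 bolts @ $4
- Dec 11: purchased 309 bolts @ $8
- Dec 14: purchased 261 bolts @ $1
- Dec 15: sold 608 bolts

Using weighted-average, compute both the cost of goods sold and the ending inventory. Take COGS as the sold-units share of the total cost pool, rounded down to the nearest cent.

Dec 15, sell 608: 608/1644 × $10,104.00 → $3,736.75
Ending inventory (cost pool remaining) = $6,367.25

COGS = $3,736.75; ending inventory = $6,367.25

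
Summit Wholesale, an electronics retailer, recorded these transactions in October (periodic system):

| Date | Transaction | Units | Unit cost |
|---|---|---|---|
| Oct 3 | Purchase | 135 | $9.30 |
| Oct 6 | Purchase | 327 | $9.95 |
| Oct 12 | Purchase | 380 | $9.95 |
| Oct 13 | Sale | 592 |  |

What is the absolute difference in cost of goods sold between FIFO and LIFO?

$87.75

FIFO COGS: 135 @ $9.30 + 327 @ $9.95 + 130 @ $9.95 = $5,802.65
LIFO COGS: 380 @ $9.95 + 212 @ $9.95 = $5,890.40
Difference = |$5,802.65 − $5,890.40| = $87.75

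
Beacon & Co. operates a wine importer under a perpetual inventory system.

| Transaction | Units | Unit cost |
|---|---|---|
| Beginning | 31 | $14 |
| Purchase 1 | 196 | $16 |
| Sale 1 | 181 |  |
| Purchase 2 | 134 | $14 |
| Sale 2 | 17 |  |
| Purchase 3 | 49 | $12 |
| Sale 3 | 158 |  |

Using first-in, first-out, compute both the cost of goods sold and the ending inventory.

COGS = $5,376; ending inventory = $658

Sale 1 (181) [FIFO — oldest first]: 31 @ $14 + 150 @ $16 = $2,834
Sale 2 (17) [FIFO — oldest first]: 17 @ $16 = $272
Sale 3 (158) [FIFO — oldest first]: 29 @ $16 + 129 @ $14 = $2,270
Total COGS = $2,834 + $272 + $2,270 = $5,376
Ending inventory: 5 @ $14 + 49 @ $12 = $658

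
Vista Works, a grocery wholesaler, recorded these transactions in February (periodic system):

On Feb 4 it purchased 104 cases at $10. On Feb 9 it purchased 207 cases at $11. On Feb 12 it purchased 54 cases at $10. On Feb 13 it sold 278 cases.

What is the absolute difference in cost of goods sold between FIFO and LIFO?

$33

FIFO COGS: 104 @ $10 + 174 @ $11 = $2,954
LIFO COGS: 54 @ $10 + 207 @ $11 + 17 @ $10 = $2,987
Difference = |$2,954 − $2,987| = $33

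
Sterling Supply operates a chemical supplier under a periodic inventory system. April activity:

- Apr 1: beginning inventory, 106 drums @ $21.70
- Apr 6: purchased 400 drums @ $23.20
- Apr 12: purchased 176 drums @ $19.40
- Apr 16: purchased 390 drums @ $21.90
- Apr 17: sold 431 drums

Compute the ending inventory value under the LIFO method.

Apr 17, 431 sold [LIFO — newest first]: 390 @ $21.90 + 41 @ $19.40 = $9,336.40
Ending inventory: 106 @ $21.70 + 400 @ $23.20 + 135 @ $19.40 = $14,199.20

Ending inventory = $14,199.20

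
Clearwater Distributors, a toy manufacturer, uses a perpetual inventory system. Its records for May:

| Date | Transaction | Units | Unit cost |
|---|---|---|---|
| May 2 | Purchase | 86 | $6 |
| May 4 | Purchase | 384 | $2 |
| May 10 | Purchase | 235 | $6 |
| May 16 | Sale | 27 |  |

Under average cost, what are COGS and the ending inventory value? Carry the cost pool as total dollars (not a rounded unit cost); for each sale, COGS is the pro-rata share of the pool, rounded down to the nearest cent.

COGS = $103.17; ending inventory = $2,590.83

After May 2: 86 on hand, pool $516.00 (≈ $6.0000 each)
After May 4: 470 on hand, pool $1,284.00 (≈ $2.7319 each)
After May 10: 705 on hand, pool $2,694.00 (≈ $3.8213 each)
May 16, sell 27: 27/705 × $2,694.00 → $103.17
Ending inventory (cost pool remaining) = $2,590.83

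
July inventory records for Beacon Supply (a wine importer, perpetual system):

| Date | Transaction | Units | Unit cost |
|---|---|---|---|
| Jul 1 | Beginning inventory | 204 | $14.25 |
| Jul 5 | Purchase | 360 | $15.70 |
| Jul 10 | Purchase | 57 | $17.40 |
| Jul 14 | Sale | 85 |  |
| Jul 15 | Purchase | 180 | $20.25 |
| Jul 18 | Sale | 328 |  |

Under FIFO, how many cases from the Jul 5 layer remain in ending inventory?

Jul 14, 85 sold [FIFO — oldest first]: 85 @ $14.25 = $1,211.25
Jul 18, 328 sold [FIFO — oldest first]: 119 @ $14.25 + 209 @ $15.70 = $4,977.05
Total COGS = $1,211.25 + $4,977.05 = $6,188.30
Ending inventory: 151 @ $15.70 + 57 @ $17.40 + 180 @ $20.25 = $7,007.50

151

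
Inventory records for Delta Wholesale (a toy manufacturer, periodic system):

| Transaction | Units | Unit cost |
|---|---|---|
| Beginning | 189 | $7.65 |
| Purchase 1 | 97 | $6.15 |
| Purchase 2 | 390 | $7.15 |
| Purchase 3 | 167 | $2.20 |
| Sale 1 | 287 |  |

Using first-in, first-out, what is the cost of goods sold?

COGS = $2,049.55

Sale 1 (287) [FIFO — oldest first]: 189 @ $7.65 + 97 @ $6.15 + 1 @ $7.15 = $2,049.55
Ending inventory: 389 @ $7.15 + 167 @ $2.20 = $3,148.75
Check: goods available $5,198.30 = COGS $2,049.55 + ending $3,148.75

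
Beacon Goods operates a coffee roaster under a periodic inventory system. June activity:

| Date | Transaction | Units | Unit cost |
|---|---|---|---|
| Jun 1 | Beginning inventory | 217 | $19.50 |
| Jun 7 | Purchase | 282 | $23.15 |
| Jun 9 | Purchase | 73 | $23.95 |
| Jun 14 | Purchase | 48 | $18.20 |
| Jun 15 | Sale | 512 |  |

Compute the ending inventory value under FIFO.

Jun 15, 512 sold [FIFO — oldest first]: 217 @ $19.50 + 282 @ $23.15 + 13 @ $23.95 = $11,071.15
Ending inventory: 60 @ $23.95 + 48 @ $18.20 = $2,310.60

Ending inventory = $2,310.60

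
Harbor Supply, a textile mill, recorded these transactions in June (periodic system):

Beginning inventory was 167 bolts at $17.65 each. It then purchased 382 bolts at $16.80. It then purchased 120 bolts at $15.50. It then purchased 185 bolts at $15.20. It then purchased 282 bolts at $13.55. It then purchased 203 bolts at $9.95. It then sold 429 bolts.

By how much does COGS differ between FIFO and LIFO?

FIFO COGS: 167 @ $17.65 + 262 @ $16.80 = $7,349.15
LIFO COGS: 203 @ $9.95 + 226 @ $13.55 = $5,082.15
Difference = |$7,349.15 − $5,082.15| = $2,267.00

$2,267.00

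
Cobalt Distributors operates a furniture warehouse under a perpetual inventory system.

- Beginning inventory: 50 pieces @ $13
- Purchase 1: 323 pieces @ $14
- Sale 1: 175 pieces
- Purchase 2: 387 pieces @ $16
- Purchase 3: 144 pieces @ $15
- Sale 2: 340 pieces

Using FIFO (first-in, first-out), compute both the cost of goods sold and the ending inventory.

Sale 1 (175) [FIFO — oldest first]: 50 @ $13 + 125 @ $14 = $2,400
Sale 2 (340) [FIFO — oldest first]: 198 @ $14 + 142 @ $16 = $5,044
Total COGS = $2,400 + $5,044 = $7,444
Ending inventory: 245 @ $16 + 144 @ $15 = $6,080

COGS = $7,444; ending inventory = $6,080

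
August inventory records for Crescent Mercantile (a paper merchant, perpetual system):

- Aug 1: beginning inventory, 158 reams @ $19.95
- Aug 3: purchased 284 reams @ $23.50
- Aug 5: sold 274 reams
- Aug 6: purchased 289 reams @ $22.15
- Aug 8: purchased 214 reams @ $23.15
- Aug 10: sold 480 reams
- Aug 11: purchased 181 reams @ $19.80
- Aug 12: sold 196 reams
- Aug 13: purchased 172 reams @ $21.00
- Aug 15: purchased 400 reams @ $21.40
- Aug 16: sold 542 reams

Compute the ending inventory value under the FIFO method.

Ending inventory = $4,408.40

Aug 5, 274 sold [FIFO — oldest first]: 158 @ $19.95 + 116 @ $23.50 = $5,878.10
Aug 10, 480 sold [FIFO — oldest first]: 168 @ $23.50 + 289 @ $22.15 + 23 @ $23.15 = $10,881.80
Aug 12, 196 sold [FIFO — oldest first]: 191 @ $23.15 + 5 @ $19.80 = $4,520.65
Aug 16, 542 sold [FIFO — oldest first]: 176 @ $19.80 + 172 @ $21.00 + 194 @ $21.40 = $11,248.40
Total COGS = $5,878.10 + $10,881.80 + $4,520.65 + $11,248.40 = $32,528.95
Ending inventory: 206 @ $21.40 = $4,408.40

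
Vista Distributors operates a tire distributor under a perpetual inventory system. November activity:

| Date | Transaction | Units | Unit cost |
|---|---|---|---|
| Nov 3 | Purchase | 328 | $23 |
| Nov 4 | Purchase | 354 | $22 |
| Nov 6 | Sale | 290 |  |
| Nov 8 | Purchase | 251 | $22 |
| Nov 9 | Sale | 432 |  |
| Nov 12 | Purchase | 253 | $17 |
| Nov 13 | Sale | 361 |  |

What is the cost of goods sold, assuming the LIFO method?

Nov 6, 290 sold [LIFO — newest first]: 290 @ $22 = $6,380
Nov 9, 432 sold [LIFO — newest first]: 251 @ $22 + 64 @ $22 + 117 @ $23 = $9,621
Nov 13, 361 sold [LIFO — newest first]: 253 @ $17 + 108 @ $23 = $6,785
Total COGS = $6,380 + $9,621 + $6,785 = $22,786
Ending inventory: 103 @ $23 = $2,369

COGS = $22,786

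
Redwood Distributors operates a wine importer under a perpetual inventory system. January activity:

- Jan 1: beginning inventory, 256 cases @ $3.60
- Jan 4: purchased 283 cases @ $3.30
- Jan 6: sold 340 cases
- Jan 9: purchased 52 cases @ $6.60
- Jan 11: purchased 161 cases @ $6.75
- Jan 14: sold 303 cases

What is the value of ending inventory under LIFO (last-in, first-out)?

Ending inventory = $392.40

Jan 6, 340 sold [LIFO — newest first]: 283 @ $3.30 + 57 @ $3.60 = $1,139.10
Jan 14, 303 sold [LIFO — newest first]: 161 @ $6.75 + 52 @ $6.60 + 90 @ $3.60 = $1,753.95
Total COGS = $1,139.10 + $1,753.95 = $2,893.05
Ending inventory: 109 @ $3.60 = $392.40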